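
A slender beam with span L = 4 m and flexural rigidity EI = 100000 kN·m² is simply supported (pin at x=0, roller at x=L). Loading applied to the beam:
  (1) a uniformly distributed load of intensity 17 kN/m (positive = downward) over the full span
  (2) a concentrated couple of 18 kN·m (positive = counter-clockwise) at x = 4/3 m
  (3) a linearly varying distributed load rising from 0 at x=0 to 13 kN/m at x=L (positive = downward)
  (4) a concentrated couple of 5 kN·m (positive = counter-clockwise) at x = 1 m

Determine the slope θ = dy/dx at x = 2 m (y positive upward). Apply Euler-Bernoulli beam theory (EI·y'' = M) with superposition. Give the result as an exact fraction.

Load 1 — uniform load w=17 kN/m over full span:
  θ_1 = -w(L³-6Lx²+4x³)/(24EI) = -17·(4³-6·4·2²+4·2³)/(24·100000) = 0 rad
Load 2 — applied couple M₀=18 kN·m at a=4/3 m (b=L-a=8/3):
  θ_2 = (M₀x²/(2L)-M₀(x-a)+C₁)/EI  [x>a] with C₁=M₀(3b²-L²)/(6L)=4 = (18·2²/(2·4)-18·(2-(4/3))+4)/100000 = 1/100000 rad
Load 3 — triangular load w₀=13 kN/m (0→w₀ over full span):
  θ_3 = -w₀(7L⁴-30L²x²+15x⁴)/(360LEI) = -13·(7·4⁴-30·4²·2²+15·2⁴)/(360·4·100000) = -91/9000000 rad
Load 4 — applied couple M₀=5 kN·m at a=1 m (b=L-a=3):
  θ_4 = (M₀x²/(2L)-M₀(x-a)+C₁)/EI  [x>a] with C₁=M₀(3b²-L²)/(6L)=55/24 = (5·2²/(2·4)-5·(2-1)+(55/24))/100000 = -1/480000 rad
Superposition: θ = Σ θ_i = -79/36000000 rad ≈ -0.000002 rad

θ(2) = -79/36000000 rad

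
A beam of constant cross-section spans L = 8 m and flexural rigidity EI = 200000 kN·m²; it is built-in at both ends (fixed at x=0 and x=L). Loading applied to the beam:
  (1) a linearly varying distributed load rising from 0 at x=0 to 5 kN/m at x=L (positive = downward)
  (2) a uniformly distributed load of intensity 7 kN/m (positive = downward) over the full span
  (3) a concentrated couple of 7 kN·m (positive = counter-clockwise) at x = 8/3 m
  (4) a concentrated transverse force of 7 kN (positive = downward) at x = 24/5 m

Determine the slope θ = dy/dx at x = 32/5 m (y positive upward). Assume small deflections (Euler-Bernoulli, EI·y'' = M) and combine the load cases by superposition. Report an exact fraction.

Load 1 — triangular load w₀=5 kN/m (0→w₀ over full span):
  θ_1 = -w₀(2x(L-x)(L-2x)(x+2L)+x²(L-x)²)/(120LEI) = -5·(2·(32/5)·(8-(32/5))·(8-2·(32/5))·((32/5)+2·8)+(32/5)²·(8-(32/5))²)/(120·8·200000) = 64/1171875 rad
Load 2 — uniform load w=7 kN/m over full span:
  θ_2 = -wx(L-x)(L-2x)/(12EI) = -7·(32/5)·(8-(32/5))·(8-2·(32/5))/(12·200000) = 56/390625 rad
Load 3 — applied couple M₀=7 kN·m at a=8/3 m (b=L-a=16/3):
  θ_3 = (R_Ax²/2 - M_Ax - M₀(x-a))/EI  [x>a] with R_A=7/6, M_A=0 = ((7/6)·(32/5)²/2 - 0·(32/5) - 7·((32/5)-(8/3)))/200000 = -7/625000 rad
Load 4 — point force P=7 kN at a=24/5 m (b=L-a=16/5):
  θ_4 = Pa²(L-x)(2bL-(3b+a)(L-x))/(2L³EI)  [x>a] = 7·(24/5)²·(8-(32/5))·(2·(16/5)·8-(3·(16/5)+(24/5))·(8-(32/5)))/(2·8³·200000) = 693/19531250 rad
Superposition: θ = Σ θ_i = 52091/234375000 rad ≈ 0.000222 rad

θ(32/5) = 52091/234375000 rad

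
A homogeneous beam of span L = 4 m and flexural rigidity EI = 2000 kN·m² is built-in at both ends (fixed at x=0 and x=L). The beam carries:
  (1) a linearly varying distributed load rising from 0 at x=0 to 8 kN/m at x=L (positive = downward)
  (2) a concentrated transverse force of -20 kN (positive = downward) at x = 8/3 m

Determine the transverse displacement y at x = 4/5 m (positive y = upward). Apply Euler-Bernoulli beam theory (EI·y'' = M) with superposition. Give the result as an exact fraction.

y(4/5) = 38968/158203125 m

Load 1 — triangular load w₀=8 kN/m (0→w₀ over full span):
  y_1 = -w₀x²(L-x)²(x+2L)/(120LEI) = -8·(4/5)²·(4-(4/5))²·((4/5)+2·4)/(120·4·2000) = -2816/5859375 m
Load 2 — point force P=-20 kN at a=8/3 m (b=L-a=4/3):
  y_2 = -Pb²x²(3aL-(3a+b)x)/(6L³EI)  [x≤a] = -(-20)·(4/3)²·(4/5)²·(3·(8/3)·4-(3·(8/3)+(4/3))·(4/5))/(6·4³·2000) = 184/253125 m
Superposition: y = Σ y_i = 38968/158203125 m ≈ 0.000246 m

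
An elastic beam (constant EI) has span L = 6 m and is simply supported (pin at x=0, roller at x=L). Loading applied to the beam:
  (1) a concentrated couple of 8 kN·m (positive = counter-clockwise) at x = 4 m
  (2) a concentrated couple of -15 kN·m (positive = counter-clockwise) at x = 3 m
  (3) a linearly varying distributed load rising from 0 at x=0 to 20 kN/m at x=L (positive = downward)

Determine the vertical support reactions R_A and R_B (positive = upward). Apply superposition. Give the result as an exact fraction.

R_A = 113/6 kN, R_B = 247/6 kN

Load 1 — applied couple M₀=8 kN·m at a=4 m (b=L-a=2):
  R_A = M₀/L = 8/6 = 4/3 kN
  R_B = -M₀/L = -8/6 = -4/3 kN
Load 2 — applied couple M₀=-15 kN·m at a=3 m (b=L-a=3):
  R_A = M₀/L = (-15)/6 = -5/2 kN
  R_B = -M₀/L = -(-15)/6 = 5/2 kN
Load 3 — triangular load w₀=20 kN/m (0→w₀ over full span):
  R_A = w₀L/6 = 20·6/6 = 20 kN
  R_B = w₀L/3 = 20·6/3 = 40 kN
Superposition: R_A = 113/6 kN, R_B = 247/6 kN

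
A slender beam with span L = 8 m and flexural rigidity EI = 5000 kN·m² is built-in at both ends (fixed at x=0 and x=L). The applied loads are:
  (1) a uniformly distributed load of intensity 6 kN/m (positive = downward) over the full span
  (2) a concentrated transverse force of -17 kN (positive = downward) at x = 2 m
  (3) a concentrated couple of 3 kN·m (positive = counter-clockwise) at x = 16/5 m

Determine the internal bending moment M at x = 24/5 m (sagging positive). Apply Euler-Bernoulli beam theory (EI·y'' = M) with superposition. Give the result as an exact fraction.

Load 1 — uniform load w=6 kN/m over full span:
  M_1 = wLx/2 - wL²/12 - wx²/2 = 6·8·(24/5)/2 - 6·8²/12 - 6·(24/5)²/2 = 352/25 kN·m
Load 2 — point force P=-17 kN at a=2 m (b=L-a=6):
  M_2 = Pa²(a+3b)(L-x)/L³ - Pa²b/L²  [x>a] = (-17)·2²·(2+3·6)·(8-(24/5))/8³ - (-17)·2²·6/8² = -17/8 kN·m
Load 3 — applied couple M₀=3 kN·m at a=16/5 m (b=L-a=24/5):
  M_3 = R_Ax - M_A - M₀  [x>a] with R_A=27/50, M_A=9/25 = (27/50)·(24/5) - (9/25) - 3 = -96/125 kN·m
Superposition: M = Σ M_i = 11187/1000 kN·m ≈ 11.187000 kN·m

M(24/5) = 11187/1000 kN·m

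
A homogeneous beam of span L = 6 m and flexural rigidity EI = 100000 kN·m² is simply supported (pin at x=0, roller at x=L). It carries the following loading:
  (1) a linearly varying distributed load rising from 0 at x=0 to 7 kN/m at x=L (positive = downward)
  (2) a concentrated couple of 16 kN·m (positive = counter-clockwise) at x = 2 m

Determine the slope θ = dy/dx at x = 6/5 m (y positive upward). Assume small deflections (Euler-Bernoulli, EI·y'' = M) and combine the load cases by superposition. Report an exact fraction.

θ(6/5) = -4033/23437500 rad

Load 1 — triangular load w₀=7 kN/m (0→w₀ over full span):
  θ_1 = -w₀(7L⁴-30L²x²+15x⁴)/(360LEI) = -7·(7·6⁴-30·6²·(6/5)²+15·(6/5)⁴)/(360·6·100000) = -1911/7812500 rad
Load 2 — applied couple M₀=16 kN·m at a=2 m (b=L-a=4):
  θ_2 = (M₀x²/(2L)+C₁)/EI  [x≤a] with C₁=M₀(3b²-L²)/(6L)=16/3 = (16·(6/5)²/(2·6)+(16/3))/100000 = 17/234375 rad
Superposition: θ = Σ θ_i = -4033/23437500 rad ≈ -0.000172 rad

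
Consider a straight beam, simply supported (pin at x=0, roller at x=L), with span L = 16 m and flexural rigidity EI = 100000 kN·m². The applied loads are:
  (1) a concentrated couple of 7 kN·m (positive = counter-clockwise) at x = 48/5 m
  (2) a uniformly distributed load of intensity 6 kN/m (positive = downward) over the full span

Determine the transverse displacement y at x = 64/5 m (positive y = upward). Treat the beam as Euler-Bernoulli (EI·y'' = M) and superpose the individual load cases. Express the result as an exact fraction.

Load 1 — applied couple M₀=7 kN·m at a=48/5 m (b=L-a=32/5):
  y_1 = (M₀x³/(6L)-M₀(x-a)²/2+C₁x)/EI  [x>a] with C₁=M₀(3b²-L²)/(6L)=-728/75 = (7·(64/5)³/(6·16)-7·((64/5)-(48/5))²/2+(-728/75)·(64/5))/100000 = -28/390625 m
Load 2 — uniform load w=6 kN/m over full span:
  y_2 = -wx(L³-2Lx²+x³)/(24EI) = -6·(64/5)·(16³-2·16·(64/5)²+(64/5)³)/(24·100000) = -59392/1953125 m
Superposition: y = Σ y_i = -59532/1953125 m ≈ -0.030480 m

y(64/5) = -59532/1953125 m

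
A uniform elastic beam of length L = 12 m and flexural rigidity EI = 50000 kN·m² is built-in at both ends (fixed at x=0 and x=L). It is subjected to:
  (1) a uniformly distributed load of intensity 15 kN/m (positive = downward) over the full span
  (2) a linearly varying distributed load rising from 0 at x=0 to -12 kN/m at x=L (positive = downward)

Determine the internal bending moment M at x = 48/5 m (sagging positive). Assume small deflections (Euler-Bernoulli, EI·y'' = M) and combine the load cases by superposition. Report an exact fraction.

Load 1 — uniform load w=15 kN/m over full span:
  M_1 = wLx/2 - wL²/12 - wx²/2 = 15·12·(48/5)/2 - 15·12²/12 - 15·(48/5)²/2 = -36/5 kN·m
Load 2 — triangular load w₀=-12 kN/m (0→w₀ over full span):
  M_2 = 3w₀Lx/20 - w₀L²/30 - w₀x³/(6L) = 3·(-12)·12·(48/5)/20 - (-12)·12²/30 - (-12)·(48/5)³/(6·12) = -288/125 kN·m
Superposition: M = Σ M_i = -1188/125 kN·m ≈ -9.504000 kN·m

M(48/5) = -1188/125 kN·m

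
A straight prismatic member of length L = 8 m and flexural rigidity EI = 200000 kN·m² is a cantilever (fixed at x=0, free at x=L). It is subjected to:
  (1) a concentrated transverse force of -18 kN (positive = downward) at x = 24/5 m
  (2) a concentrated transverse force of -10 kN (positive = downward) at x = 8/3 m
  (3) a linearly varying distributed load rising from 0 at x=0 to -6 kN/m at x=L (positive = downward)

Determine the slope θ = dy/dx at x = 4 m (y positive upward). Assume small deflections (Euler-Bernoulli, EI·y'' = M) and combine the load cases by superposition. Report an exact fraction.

Load 1 — point force P=-18 kN at a=24/5 m (b=L-a=16/5):
  θ_1 = -Px(2a-x)/(2EI)  [x≤a] = -(-18)·4·(2·(24/5)-4)/(2·200000) = 63/62500 rad
Load 2 — point force P=-10 kN at a=8/3 m (b=L-a=16/3):
  θ_2 = -Pa²/(2EI)  [x>a] = -(-10)·(8/3)²/(2·200000) = 1/5625 rad
Load 3 — triangular load w₀=-6 kN/m (0→w₀ over full span):
  θ_3 = (w₀Lx²/4-w₀L²x/3-w₀x⁴/(24L))/EI = ((-6)·8·4²/4-(-6)·8²·4/3-(-6)·4⁴/(24·8))/200000 = 41/25000 rad
Superposition: θ = Σ θ_i = 3179/1125000 rad ≈ 0.002826 rad

θ(4) = 3179/1125000 rad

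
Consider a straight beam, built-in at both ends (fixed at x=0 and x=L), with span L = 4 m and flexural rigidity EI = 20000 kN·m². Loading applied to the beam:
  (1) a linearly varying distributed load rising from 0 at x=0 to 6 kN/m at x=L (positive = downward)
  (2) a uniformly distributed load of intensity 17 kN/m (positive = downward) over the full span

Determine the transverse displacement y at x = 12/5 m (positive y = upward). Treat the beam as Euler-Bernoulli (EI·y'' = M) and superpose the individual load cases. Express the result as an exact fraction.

Load 1 — triangular load w₀=6 kN/m (0→w₀ over full span):
  y_1 = -w₀x²(L-x)²(x+2L)/(120LEI) = -6·(12/5)²·(4-(12/5))²·((12/5)+2·4)/(120·4·20000) = -936/9765625 m
Load 2 — uniform load w=17 kN/m over full span:
  y_2 = -wx²(L-x)²/(24EI) = -17·(12/5)²·(4-(12/5))²/(24·20000) = -204/390625 m
Superposition: y = Σ y_i = -6036/9765625 m ≈ -0.000618 m

y(12/5) = -6036/9765625 m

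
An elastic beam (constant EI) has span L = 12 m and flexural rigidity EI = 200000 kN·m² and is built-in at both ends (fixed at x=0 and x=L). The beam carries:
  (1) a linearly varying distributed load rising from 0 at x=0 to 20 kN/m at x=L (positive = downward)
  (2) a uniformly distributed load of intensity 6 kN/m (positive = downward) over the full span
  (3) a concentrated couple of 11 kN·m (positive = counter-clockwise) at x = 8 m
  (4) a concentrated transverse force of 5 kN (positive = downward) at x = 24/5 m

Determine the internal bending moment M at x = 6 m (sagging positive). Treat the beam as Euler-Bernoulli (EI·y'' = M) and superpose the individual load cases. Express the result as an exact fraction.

M(6) = 1567/15 kN·m

Load 1 — triangular load w₀=20 kN/m (0→w₀ over full span):
  M_1 = 3w₀Lx/20 - w₀L²/30 - w₀x³/(6L) = 3·20·12·6/20 - 20·12²/30 - 20·6³/(6·12) = 60 kN·m
Load 2 — uniform load w=6 kN/m over full span:
  M_2 = wLx/2 - wL²/12 - wx²/2 = 6·12·6/2 - 6·12²/12 - 6·6²/2 = 36 kN·m
Load 3 — applied couple M₀=11 kN·m at a=8 m (b=L-a=4):
  M_3 = R_Ax - M_A  [x≤a] with R_A=11/9, M_A=11/3 = (11/9)·6 - (11/3) = 11/3 kN·m
Load 4 — point force P=5 kN at a=24/5 m (b=L-a=36/5):
  M_4 = Pa²(a+3b)(L-x)/L³ - Pa²b/L²  [x>a] = 5·(24/5)²·((24/5)+3·(36/5))·(12-6)/12³ - 5·(24/5)²·(36/5)/12² = 24/5 kN·m
Superposition: M = Σ M_i = 1567/15 kN·m ≈ 104.466667 kN·m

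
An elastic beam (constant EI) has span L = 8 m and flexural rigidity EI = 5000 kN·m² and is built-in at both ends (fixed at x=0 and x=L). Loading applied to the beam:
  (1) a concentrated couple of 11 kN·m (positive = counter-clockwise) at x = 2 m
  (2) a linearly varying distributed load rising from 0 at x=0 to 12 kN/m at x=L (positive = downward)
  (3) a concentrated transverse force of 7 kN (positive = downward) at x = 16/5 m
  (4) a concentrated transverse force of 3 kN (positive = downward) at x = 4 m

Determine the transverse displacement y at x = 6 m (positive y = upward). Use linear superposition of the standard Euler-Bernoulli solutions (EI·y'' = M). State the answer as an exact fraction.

y(6) = -11101/1200000 m

Load 1 — applied couple M₀=11 kN·m at a=2 m (b=L-a=6):
  y_1 = (R_Ax³/6 - M_Ax²/2 - M₀(x-a)²/2)/EI  [x>a] with R_A=99/64, M_A=-33/16 = ((99/64)·6³/6 - (-33/16)·6²/2 - 11·(6-2)²/2)/5000 = 77/80000 m
Load 2 — triangular load w₀=12 kN/m (0→w₀ over full span):
  y_2 = -w₀x²(L-x)²(x+2L)/(120LEI) = -12·6²·(8-6)²·(6+2·8)/(120·8·5000) = -99/12500 m
Load 3 — point force P=7 kN at a=16/5 m (b=L-a=24/5):
  y_3 = -Pa²(L-x)²(3bL-(3b+a)(L-x))/(6L³EI)  [x>a] = -7·(16/5)²·(8-6)²·(3·(24/5)·8-(3·(24/5)+(16/5))·(8-6))/(6·8³·5000) = -14/9375 m
Load 4 — point force P=3 kN at a=4 m (b=L-a=4):
  y_4 = -Pa²(L-x)²(3bL-(3b+a)(L-x))/(6L³EI)  [x>a] = -3·4²·(8-6)²·(3·4·8-(3·4+4)·(8-6))/(6·8³·5000) = -1/1250 m
Superposition: y = Σ y_i = -11101/1200000 m ≈ -0.009251 m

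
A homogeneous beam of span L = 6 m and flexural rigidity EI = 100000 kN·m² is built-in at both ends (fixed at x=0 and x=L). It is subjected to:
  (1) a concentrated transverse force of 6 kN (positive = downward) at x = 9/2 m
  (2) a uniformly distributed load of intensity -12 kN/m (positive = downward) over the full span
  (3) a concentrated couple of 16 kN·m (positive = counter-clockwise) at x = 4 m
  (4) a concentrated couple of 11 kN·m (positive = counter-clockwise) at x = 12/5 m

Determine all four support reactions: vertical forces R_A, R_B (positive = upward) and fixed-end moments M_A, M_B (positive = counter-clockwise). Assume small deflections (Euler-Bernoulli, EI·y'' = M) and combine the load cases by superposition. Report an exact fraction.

R_A = -103921/3600 kN, M_A = -33191/1200 kN·m, R_B = -133679/3600 kN, M_B = 13783/400 kN·m

Load 1 — point force P=6 kN at a=9/2 m (b=L-a=3/2):
  R_A = Pb²(3a+b)/L³ = 6·(3/2)²·(3·(9/2)+(3/2))/6³ = 15/16 kN
  M_A = Pab²/L² = 6·(9/2)·(3/2)²/6² = 27/16 kN·m
  R_B = Pa²(a+3b)/L³ = 6·(9/2)²·((9/2)+3·(3/2))/6³ = 81/16 kN
  M_B = -Pa²b/L² = -6·(9/2)²·(3/2)/6² = -81/16 kN·m
Load 2 — uniform load w=-12 kN/m over full span:
  R_A = wL/2 = (-12)·6/2 = -36 kN
  M_A = wL²/12 = (-12)·6²/12 = -36 kN·m
  R_B = wL/2 = (-12)·6/2 = -36 kN
  M_B = -wL²/12 = -(-12)·6²/12 = 36 kN·m
Load 3 — applied couple M₀=16 kN·m at a=4 m (b=L-a=2):
  R_A = 6M₀ab/L³ = 6·16·4·2/6³ = 32/9 kN
  M_A = M₀b(2a-b)/L² = 16·2·(2·4-2)/6² = 16/3 kN·m
  R_B = -6M₀ab/L³ = -6·16·4·2/6³ = -32/9 kN
  M_B = M₀a(2b-a)/L² = 16·4·(2·2-4)/6² = 0 kN·m
Load 4 — applied couple M₀=11 kN·m at a=12/5 m (b=L-a=18/5):
  R_A = 6M₀ab/L³ = 6·11·(12/5)·(18/5)/6³ = 66/25 kN
  M_A = M₀b(2a-b)/L² = 11·(18/5)·(2·(12/5)-(18/5))/6² = 33/25 kN·m
  R_B = -6M₀ab/L³ = -6·11·(12/5)·(18/5)/6³ = -66/25 kN
  M_B = M₀a(2b-a)/L² = 11·(12/5)·(2·(18/5)-(12/5))/6² = 88/25 kN·m
Superposition: R_A = -103921/3600 kN, M_A = -33191/1200 kN·m, R_B = -133679/3600 kN, M_B = 13783/400 kN·m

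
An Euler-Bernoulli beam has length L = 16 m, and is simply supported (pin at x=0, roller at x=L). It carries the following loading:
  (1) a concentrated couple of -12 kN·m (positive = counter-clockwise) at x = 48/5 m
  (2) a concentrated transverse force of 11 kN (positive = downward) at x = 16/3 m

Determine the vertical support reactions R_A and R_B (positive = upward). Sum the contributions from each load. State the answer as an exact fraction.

R_A = 79/12 kN, R_B = 53/12 kN

Load 1 — applied couple M₀=-12 kN·m at a=48/5 m (b=L-a=32/5):
  R_A = M₀/L = (-12)/16 = -3/4 kN
  R_B = -M₀/L = -(-12)/16 = 3/4 kN
Load 2 — point force P=11 kN at a=16/3 m (b=L-a=32/3):
  R_A = Pb/L = 11·(32/3)/16 = 22/3 kN
  R_B = Pa/L = 11·(16/3)/16 = 11/3 kN
Superposition: R_A = 79/12 kN, R_B = 53/12 kN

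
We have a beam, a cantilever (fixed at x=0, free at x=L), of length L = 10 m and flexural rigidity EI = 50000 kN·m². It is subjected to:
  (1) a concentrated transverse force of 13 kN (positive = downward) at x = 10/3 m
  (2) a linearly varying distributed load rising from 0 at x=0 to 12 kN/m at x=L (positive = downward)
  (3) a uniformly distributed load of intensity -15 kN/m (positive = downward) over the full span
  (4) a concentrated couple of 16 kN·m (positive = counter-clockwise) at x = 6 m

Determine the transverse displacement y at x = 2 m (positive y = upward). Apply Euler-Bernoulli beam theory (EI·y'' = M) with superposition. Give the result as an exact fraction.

y(2) = 20713/1875000 m

Load 1 — point force P=13 kN at a=10/3 m (b=L-a=20/3):
  y_1 = -Px²(3a-x)/(6EI)  [x≤a] = -13·2²·(3·(10/3)-2)/(6·50000) = -13/9375 m
Load 2 — triangular load w₀=12 kN/m (0→w₀ over full span):
  y_2 = (w₀Lx³/12-w₀L²x²/6-w₀x⁵/(120L))/EI = (12·10·2³/12-12·10²·2²/6-12·2⁵/(120·10))/50000 = -2251/156250 m
Load 3 — uniform load w=-15 kN/m over full span:
  y_3 = -wx²(x²-4Lx+6L²)/(24EI) = -(-15)·2²·(2²-4·10·2+6·10²)/(24·50000) = 131/5000 m
Load 4 — applied couple M₀=16 kN·m at a=6 m (b=L-a=4):
  y_4 = M₀x²/(2EI)  [x≤a] = 16·2²/(2·50000) = 2/3125 m
Superposition: y = Σ y_i = 20713/1875000 m ≈ 0.011047 m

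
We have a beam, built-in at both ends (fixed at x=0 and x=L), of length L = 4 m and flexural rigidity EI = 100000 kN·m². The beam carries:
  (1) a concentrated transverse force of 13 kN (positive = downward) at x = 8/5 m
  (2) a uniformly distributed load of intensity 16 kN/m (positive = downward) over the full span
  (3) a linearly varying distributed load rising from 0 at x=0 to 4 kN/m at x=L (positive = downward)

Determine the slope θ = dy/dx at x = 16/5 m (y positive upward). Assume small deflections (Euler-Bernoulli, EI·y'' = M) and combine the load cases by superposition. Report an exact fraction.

Load 1 — point force P=13 kN at a=8/5 m (b=L-a=12/5):
  θ_1 = Pa²(L-x)(2bL-(3b+a)(L-x))/(2L³EI)  [x>a] = 13·(8/5)²·(4-(16/5))·(2·(12/5)·4-(3·(12/5)+(8/5))·(4-(16/5)))/(2·4³·100000) = 247/9765625 rad
Load 2 — uniform load w=16 kN/m over full span:
  θ_2 = -wx(L-x)(L-2x)/(12EI) = -16·(16/5)·(4-(16/5))·(4-2·(16/5))/(12·100000) = 32/390625 rad
Load 3 — triangular load w₀=4 kN/m (0→w₀ over full span):
  θ_3 = -w₀(2x(L-x)(L-2x)(x+2L)+x²(L-x)²)/(120LEI) = -4·(2·(16/5)·(4-(16/5))·(4-2·(16/5))·((16/5)+2·4)+(16/5)²·(4-(16/5))²)/(120·4·100000) = 64/5859375 rad
Superposition: θ = Σ θ_i = 3461/29296875 rad ≈ 0.000118 rad

θ(16/5) = 3461/29296875 rad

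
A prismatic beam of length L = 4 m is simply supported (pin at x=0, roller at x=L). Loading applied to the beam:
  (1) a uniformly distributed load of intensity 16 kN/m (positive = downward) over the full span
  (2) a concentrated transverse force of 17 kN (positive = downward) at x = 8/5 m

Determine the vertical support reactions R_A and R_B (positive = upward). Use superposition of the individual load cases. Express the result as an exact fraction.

R_A = 211/5 kN, R_B = 194/5 kN

Load 1 — uniform load w=16 kN/m over full span:
  R_A = wL/2 = 16·4/2 = 32 kN
  R_B = wL/2 = 16·4/2 = 32 kN
Load 2 — point force P=17 kN at a=8/5 m (b=L-a=12/5):
  R_A = Pb/L = 17·(12/5)/4 = 51/5 kN
  R_B = Pa/L = 17·(8/5)/4 = 34/5 kN
Superposition: R_A = 211/5 kN, R_B = 194/5 kN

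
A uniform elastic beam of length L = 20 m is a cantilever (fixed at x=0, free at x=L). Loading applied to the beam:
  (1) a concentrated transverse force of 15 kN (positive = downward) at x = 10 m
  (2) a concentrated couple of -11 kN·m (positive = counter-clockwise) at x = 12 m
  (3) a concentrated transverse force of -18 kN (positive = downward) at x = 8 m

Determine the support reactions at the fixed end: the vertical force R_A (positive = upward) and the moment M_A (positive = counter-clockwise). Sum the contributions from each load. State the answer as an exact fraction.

Load 1 — point force P=15 kN at a=10 m (b=L-a=10):
  R_A = P = 15 kN
  M_A = Pa = 15·10 = 150 kN·m
Load 2 — applied couple M₀=-11 kN·m at a=12 m (b=L-a=8):
  R_A = 0 kN
  M_A = -M₀ = -(-11) = 11 kN·m
Load 3 — point force P=-18 kN at a=8 m (b=L-a=12):
  R_A = P = (-18) = -18 kN
  M_A = Pa = (-18)·8 = -144 kN·m
Superposition: R_A = -3 kN, M_A = 17 kN·m

R_A = -3 kN, M_A = 17 kN·m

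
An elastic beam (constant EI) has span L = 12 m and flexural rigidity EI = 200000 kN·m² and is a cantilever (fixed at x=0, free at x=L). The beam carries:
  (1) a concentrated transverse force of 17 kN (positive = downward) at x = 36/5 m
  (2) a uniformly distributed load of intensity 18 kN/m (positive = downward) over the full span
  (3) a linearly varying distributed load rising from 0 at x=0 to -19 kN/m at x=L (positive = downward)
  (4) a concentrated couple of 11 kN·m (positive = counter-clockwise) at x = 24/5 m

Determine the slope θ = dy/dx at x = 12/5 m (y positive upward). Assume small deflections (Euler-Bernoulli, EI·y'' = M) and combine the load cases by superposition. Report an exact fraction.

θ(12/5) = -138363/31250000 rad

Load 1 — point force P=17 kN at a=36/5 m (b=L-a=24/5):
  θ_1 = -Px(2a-x)/(2EI)  [x≤a] = -17·(12/5)·(2·(36/5)-(12/5))/(2·200000) = -153/125000 rad
Load 2 — uniform load w=18 kN/m over full span:
  θ_2 = -wx(x²-3Lx+3L²)/(6EI) = -18·(12/5)·((12/5)²-3·12·(12/5)+3·12²)/(6·200000) = -4941/390625 rad
Load 3 — triangular load w₀=-19 kN/m (0→w₀ over full span):
  θ_3 = (w₀Lx²/4-w₀L²x/3-w₀x⁴/(24L))/EI = ((-19)·12·(12/5)²/4-(-19)·12²·(12/5)/3-(-19)·(12/5)⁴/(24·12))/200000 = 145521/15625000 rad
Load 4 — applied couple M₀=11 kN·m at a=24/5 m (b=L-a=36/5):
  θ_4 = M₀x/EI  [x≤a] = 11·(12/5)/200000 = 33/250000 rad
Superposition: θ = Σ θ_i = -138363/31250000 rad ≈ -0.004428 rad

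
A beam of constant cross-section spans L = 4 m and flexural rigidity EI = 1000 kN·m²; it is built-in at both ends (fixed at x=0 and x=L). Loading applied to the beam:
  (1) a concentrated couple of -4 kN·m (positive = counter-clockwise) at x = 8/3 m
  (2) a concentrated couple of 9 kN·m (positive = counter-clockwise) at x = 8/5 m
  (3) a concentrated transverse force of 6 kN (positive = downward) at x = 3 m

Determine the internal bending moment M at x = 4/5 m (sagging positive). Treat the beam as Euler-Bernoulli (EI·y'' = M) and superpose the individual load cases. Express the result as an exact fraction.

Load 1 — applied couple M₀=-4 kN·m at a=8/3 m (b=L-a=4/3):
  M_1 = R_Ax - M_A  [x≤a] with R_A=-4/3, M_A=-4/3 = (-4/3)·(4/5) - (-4/3) = 4/15 kN·m
Load 2 — applied couple M₀=9 kN·m at a=8/5 m (b=L-a=12/5):
  M_2 = R_Ax - M_A  [x≤a] with R_A=81/25, M_A=27/25 = (81/25)·(4/5) - (27/25) = 189/125 kN·m
Load 3 — point force P=6 kN at a=3 m (b=L-a=1):
  M_3 = Pb²(3a+b)x/L³ - Pab²/L²  [x≤a] = 6·1²·(3·3+1)·(4/5)/4³ - 6·3·1²/4² = -3/8 kN·m
Superposition: M = Σ M_i = 4211/3000 kN·m ≈ 1.403667 kN·m

M(4/5) = 4211/3000 kN·m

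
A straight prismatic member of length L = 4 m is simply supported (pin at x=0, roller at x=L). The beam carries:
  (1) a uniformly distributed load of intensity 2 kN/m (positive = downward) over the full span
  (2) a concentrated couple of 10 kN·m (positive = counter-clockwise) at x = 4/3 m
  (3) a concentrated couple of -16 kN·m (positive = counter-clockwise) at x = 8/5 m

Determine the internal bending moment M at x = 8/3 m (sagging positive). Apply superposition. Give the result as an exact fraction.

Load 1 — uniform load w=2 kN/m over full span:
  M_1 = wx(L-x)/2 = 2·(8/3)·(4-(8/3))/2 = 32/9 kN·m
Load 2 — applied couple M₀=10 kN·m at a=4/3 m (b=L-a=8/3):
  M_2 = M₀x/L - M₀  [x>a] = 10·(8/3)/4 - 10 = -10/3 kN·m
Load 3 — applied couple M₀=-16 kN·m at a=8/5 m (b=L-a=12/5):
  M_3 = M₀x/L - M₀  [x>a] = (-16)·(8/3)/4 - (-16) = 16/3 kN·m
Superposition: M = Σ M_i = 50/9 kN·m ≈ 5.555556 kN·m

M(8/3) = 50/9 kN·m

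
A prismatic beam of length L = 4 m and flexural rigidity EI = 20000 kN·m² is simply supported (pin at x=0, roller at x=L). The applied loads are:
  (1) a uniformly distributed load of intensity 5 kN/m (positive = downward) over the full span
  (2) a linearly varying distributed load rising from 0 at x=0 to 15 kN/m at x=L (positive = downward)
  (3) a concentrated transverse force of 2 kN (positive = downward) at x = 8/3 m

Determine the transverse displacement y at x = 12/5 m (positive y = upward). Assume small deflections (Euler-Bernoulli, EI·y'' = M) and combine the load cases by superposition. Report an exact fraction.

Load 1 — uniform load w=5 kN/m over full span:
  y_1 = -wx(L³-2Lx²+x³)/(24EI) = -5·(12/5)·(4³-2·4·(12/5)²+(12/5)³)/(24·20000) = -62/78125 m
Load 2 — triangular load w₀=15 kN/m (0→w₀ over full span):
  y_2 = -w₀x(7L⁴-10L²x²+3x⁴)/(360LEI) = -15·(12/5)·(7·4⁴-10·4²·(12/5)²+3·(12/5)⁴)/(360·4·20000) = -2368/1953125 m
Load 3 — point force P=2 kN at a=8/3 m (b=L-a=4/3):
  y_3 = -Pbx(L²-b²-x²)/(6LEI)  [x≤a] = -2·(4/3)·(12/5)·(4²-(4/3)²-(12/5)²)/(6·4·20000) = -238/2109375 m
Superposition: y = Σ y_i = -111736/52734375 m ≈ -0.002119 m

y(12/5) = -111736/52734375 m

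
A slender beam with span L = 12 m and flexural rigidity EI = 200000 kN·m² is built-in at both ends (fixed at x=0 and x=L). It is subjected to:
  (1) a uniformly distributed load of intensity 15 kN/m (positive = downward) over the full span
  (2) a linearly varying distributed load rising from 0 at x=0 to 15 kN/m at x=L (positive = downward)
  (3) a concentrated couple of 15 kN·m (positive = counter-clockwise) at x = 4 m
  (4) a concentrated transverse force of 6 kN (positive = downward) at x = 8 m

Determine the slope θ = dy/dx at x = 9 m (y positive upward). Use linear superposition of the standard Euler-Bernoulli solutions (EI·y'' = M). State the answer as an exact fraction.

θ(9) = 1989/1280000 rad

Load 1 — uniform load w=15 kN/m over full span:
  θ_1 = -wx(L-x)(L-2x)/(12EI) = -15·9·(12-9)·(12-2·9)/(12·200000) = 81/80000 rad
Load 2 — triangular load w₀=15 kN/m (0→w₀ over full span):
  θ_2 = -w₀(2x(L-x)(L-2x)(x+2L)+x²(L-x)²)/(120LEI) = -15·(2·9·(12-9)·(12-2·9)·(9+2·12)+9²·(12-9)²)/(120·12·200000) = 3321/6400000 rad
Load 3 — applied couple M₀=15 kN·m at a=4 m (b=L-a=8):
  θ_3 = (R_Ax²/2 - M_Ax - M₀(x-a))/EI  [x>a] with R_A=5/3, M_A=0 = ((5/3)·9²/2 - 0·9 - 15·(9-4))/200000 = -3/80000 rad
Load 4 — point force P=6 kN at a=8 m (b=L-a=4):
  θ_4 = Pa²(L-x)(2bL-(3b+a)(L-x))/(2L³EI)  [x>a] = 6·8²·(12-9)·(2·4·12-(3·4+8)·(12-9))/(2·12³·200000) = 3/50000 rad
Superposition: θ = Σ θ_i = 1989/1280000 rad ≈ 0.001554 rad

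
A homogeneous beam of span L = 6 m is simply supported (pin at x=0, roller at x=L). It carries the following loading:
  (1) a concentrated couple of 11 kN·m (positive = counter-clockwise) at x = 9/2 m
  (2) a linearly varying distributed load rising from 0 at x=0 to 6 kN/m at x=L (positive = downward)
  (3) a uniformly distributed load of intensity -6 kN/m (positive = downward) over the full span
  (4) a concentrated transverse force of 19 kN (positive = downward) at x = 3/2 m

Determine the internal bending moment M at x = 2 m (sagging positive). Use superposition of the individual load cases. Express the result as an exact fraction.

M(2) = 28/3 kN·m

Load 1 — applied couple M₀=11 kN·m at a=9/2 m (b=L-a=3/2):
  M_1 = M₀x/L  [x≤a] = 11·2/6 = 11/3 kN·m
Load 2 — triangular load w₀=6 kN/m (0→w₀ over full span):
  M_2 = w₀Lx/6 - w₀x³/(6L) = 6·6·2/6 - 6·2³/(6·6) = 32/3 kN·m
Load 3 — uniform load w=-6 kN/m over full span:
  M_3 = wx(L-x)/2 = (-6)·2·(6-2)/2 = -24 kN·m
Load 4 — point force P=19 kN at a=3/2 m (b=L-a=9/2):
  M_4 = Pa(L-x)/L  [x>a] = 19·(3/2)·(6-2)/6 = 19 kN·m
Superposition: M = Σ M_i = 28/3 kN·m ≈ 9.333333 kN·m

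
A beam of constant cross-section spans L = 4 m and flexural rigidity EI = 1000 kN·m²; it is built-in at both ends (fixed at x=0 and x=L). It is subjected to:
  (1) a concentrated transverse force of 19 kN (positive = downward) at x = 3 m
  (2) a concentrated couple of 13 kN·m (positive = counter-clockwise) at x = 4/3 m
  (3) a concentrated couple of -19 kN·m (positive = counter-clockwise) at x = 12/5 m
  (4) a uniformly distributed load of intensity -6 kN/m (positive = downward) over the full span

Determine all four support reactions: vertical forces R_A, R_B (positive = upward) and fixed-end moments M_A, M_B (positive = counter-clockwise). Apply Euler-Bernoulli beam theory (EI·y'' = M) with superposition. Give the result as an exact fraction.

Load 1 — point force P=19 kN at a=3 m (b=L-a=1):
  R_A = Pb²(3a+b)/L³ = 19·1²·(3·3+1)/4³ = 95/32 kN
  M_A = Pab²/L² = 19·3·1²/4² = 57/16 kN·m
  R_B = Pa²(a+3b)/L³ = 19·3²·(3+3·1)/4³ = 513/32 kN
  M_B = -Pa²b/L² = -19·3²·1/4² = -171/16 kN·m
Load 2 — applied couple M₀=13 kN·m at a=4/3 m (b=L-a=8/3):
  R_A = 6M₀ab/L³ = 6·13·(4/3)·(8/3)/4³ = 13/3 kN
  M_A = M₀b(2a-b)/L² = 13·(8/3)·(2·(4/3)-(8/3))/4² = 0 kN·m
  R_B = -6M₀ab/L³ = -6·13·(4/3)·(8/3)/4³ = -13/3 kN
  M_B = M₀a(2b-a)/L² = 13·(4/3)·(2·(8/3)-(4/3))/4² = 13/3 kN·m
Load 3 — applied couple M₀=-19 kN·m at a=12/5 m (b=L-a=8/5):
  R_A = 6M₀ab/L³ = 6·(-19)·(12/5)·(8/5)/4³ = -171/25 kN
  M_A = M₀b(2a-b)/L² = (-19)·(8/5)·(2·(12/5)-(8/5))/4² = -152/25 kN·m
  R_B = -6M₀ab/L³ = -6·(-19)·(12/5)·(8/5)/4³ = 171/25 kN
  M_B = M₀a(2b-a)/L² = (-19)·(12/5)·(2·(8/5)-(12/5))/4² = -57/25 kN·m
Load 4 — uniform load w=-6 kN/m over full span:
  R_A = wL/2 = (-6)·4/2 = -12 kN
  M_A = wL²/12 = (-6)·4²/12 = -8 kN·m
  R_B = wL/2 = (-6)·4/2 = -12 kN
  M_B = -wL²/12 = -(-6)·4²/12 = 8 kN·m
Superposition: R_A = -27691/2400 kN, M_A = -4207/400 kN·m, R_B = 15691/2400 kN, M_B = -761/1200 kN·m

R_A = -27691/2400 kN, M_A = -4207/400 kN·m, R_B = 15691/2400 kN, M_B = -761/1200 kN·m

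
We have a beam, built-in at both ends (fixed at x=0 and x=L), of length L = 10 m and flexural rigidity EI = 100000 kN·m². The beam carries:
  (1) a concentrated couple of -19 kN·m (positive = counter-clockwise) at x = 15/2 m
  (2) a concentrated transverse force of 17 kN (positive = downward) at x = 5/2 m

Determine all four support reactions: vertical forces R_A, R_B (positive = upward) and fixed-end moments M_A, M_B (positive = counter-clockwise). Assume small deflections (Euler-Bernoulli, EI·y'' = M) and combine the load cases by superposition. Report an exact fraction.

R_A = 1953/160 kN, M_A = 575/32 kN·m, R_B = 767/160 kN, M_B = -141/32 kN·m

Load 1 — applied couple M₀=-19 kN·m at a=15/2 m (b=L-a=5/2):
  R_A = 6M₀ab/L³ = 6·(-19)·(15/2)·(5/2)/10³ = -171/80 kN
  M_A = M₀b(2a-b)/L² = (-19)·(5/2)·(2·(15/2)-(5/2))/10² = -95/16 kN·m
  R_B = -6M₀ab/L³ = -6·(-19)·(15/2)·(5/2)/10³ = 171/80 kN
  M_B = M₀a(2b-a)/L² = (-19)·(15/2)·(2·(5/2)-(15/2))/10² = 57/16 kN·m
Load 2 — point force P=17 kN at a=5/2 m (b=L-a=15/2):
  R_A = Pb²(3a+b)/L³ = 17·(15/2)²·(3·(5/2)+(15/2))/10³ = 459/32 kN
  M_A = Pab²/L² = 17·(5/2)·(15/2)²/10² = 765/32 kN·m
  R_B = Pa²(a+3b)/L³ = 17·(5/2)²·((5/2)+3·(15/2))/10³ = 85/32 kN
  M_B = -Pa²b/L² = -17·(5/2)²·(15/2)/10² = -255/32 kN·m
Superposition: R_A = 1953/160 kN, M_A = 575/32 kN·m, R_B = 767/160 kN, M_B = -141/32 kN·m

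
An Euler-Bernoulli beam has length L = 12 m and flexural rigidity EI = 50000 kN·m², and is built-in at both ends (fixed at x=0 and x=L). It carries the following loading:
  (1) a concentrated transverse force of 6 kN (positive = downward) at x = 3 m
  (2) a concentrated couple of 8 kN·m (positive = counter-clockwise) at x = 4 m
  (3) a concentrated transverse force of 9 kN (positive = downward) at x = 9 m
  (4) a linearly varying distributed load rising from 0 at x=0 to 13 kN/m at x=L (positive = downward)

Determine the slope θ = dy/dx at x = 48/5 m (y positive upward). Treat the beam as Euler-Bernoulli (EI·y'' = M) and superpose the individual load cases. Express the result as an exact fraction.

Load 1 — point force P=6 kN at a=3 m (b=L-a=9):
  θ_1 = Pa²(L-x)(2bL-(3b+a)(L-x))/(2L³EI)  [x>a] = 6·3²·(12-(48/5))·(2·9·12-(3·9+3)·(12-(48/5)))/(2·12³·50000) = 27/250000 rad
Load 2 — applied couple M₀=8 kN·m at a=4 m (b=L-a=8):
  θ_2 = (R_Ax²/2 - M_Ax - M₀(x-a))/EI  [x>a] with R_A=8/9, M_A=0 = ((8/9)·(48/5)²/2 - 0·(48/5) - 8·((48/5)-4))/50000 = -6/78125 rad
Load 3 — point force P=9 kN at a=9 m (b=L-a=3):
  θ_3 = Pa²(L-x)(2bL-(3b+a)(L-x))/(2L³EI)  [x>a] = 9·9²·(12-(48/5))·(2·3·12-(3·3+9)·(12-(48/5)))/(2·12³·50000) = 729/2500000 rad
Load 4 — triangular load w₀=13 kN/m (0→w₀ over full span):
  θ_4 = -w₀(2x(L-x)(L-2x)(x+2L)+x²(L-x)²)/(120LEI) = -13·(2·(48/5)·(12-(48/5))·(12-2·(48/5))·((48/5)+2·12)+(48/5)²·(12-(48/5))²)/(120·12·50000) = 3744/1953125 rad
Superposition: θ = Σ θ_i = 139983/62500000 rad ≈ 0.002240 rad

θ(48/5) = 139983/62500000 rad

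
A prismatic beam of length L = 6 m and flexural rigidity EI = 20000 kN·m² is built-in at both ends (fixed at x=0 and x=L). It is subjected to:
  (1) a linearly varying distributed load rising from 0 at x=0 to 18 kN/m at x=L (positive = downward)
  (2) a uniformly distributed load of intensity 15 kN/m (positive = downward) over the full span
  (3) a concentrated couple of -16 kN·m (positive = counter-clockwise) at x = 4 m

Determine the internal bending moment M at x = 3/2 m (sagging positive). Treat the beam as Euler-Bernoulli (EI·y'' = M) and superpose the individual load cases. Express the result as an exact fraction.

M(3/2) = 531/80 kN·m

Load 1 — triangular load w₀=18 kN/m (0→w₀ over full span):
  M_1 = 3w₀Lx/20 - w₀L²/30 - w₀x³/(6L) = 3·18·6·(3/2)/20 - 18·6²/30 - 18·(3/2)³/(6·6) = 81/80 kN·m
Load 2 — uniform load w=15 kN/m over full span:
  M_2 = wLx/2 - wL²/12 - wx²/2 = 15·6·(3/2)/2 - 15·6²/12 - 15·(3/2)²/2 = 45/8 kN·m
Load 3 — applied couple M₀=-16 kN·m at a=4 m (b=L-a=2):
  M_3 = R_Ax - M_A  [x≤a] with R_A=-32/9, M_A=-16/3 = (-32/9)·(3/2) - (-16/3) = 0 kN·m
Superposition: M = Σ M_i = 531/80 kN·m ≈ 6.637500 kN·m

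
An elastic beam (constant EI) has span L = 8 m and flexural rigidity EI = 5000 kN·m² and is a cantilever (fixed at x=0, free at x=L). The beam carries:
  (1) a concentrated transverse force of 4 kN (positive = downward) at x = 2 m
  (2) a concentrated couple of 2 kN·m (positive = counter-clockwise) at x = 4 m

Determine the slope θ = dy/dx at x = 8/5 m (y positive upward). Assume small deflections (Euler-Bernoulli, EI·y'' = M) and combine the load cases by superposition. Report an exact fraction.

Load 1 — point force P=4 kN at a=2 m (b=L-a=6):
  θ_1 = -Px(2a-x)/(2EI)  [x≤a] = -4·(8/5)·(2·2-(8/5))/(2·5000) = -24/15625 rad
Load 2 — applied couple M₀=2 kN·m at a=4 m (b=L-a=4):
  θ_2 = M₀x/EI  [x≤a] = 2·(8/5)/5000 = 2/3125 rad
Superposition: θ = Σ θ_i = -14/15625 rad ≈ -0.000896 rad

θ(8/5) = -14/15625 rad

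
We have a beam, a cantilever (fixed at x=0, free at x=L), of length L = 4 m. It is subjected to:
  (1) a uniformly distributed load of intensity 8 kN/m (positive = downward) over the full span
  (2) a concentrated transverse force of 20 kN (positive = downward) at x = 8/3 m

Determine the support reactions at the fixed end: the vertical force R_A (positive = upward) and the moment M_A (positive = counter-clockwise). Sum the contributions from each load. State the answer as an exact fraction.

Load 1 — uniform load w=8 kN/m over full span:
  R_A = wL = 8·4 = 32 kN
  M_A = wL²/2 = 8·4²/2 = 64 kN·m
Load 2 — point force P=20 kN at a=8/3 m (b=L-a=4/3):
  R_A = P = 20 kN
  M_A = Pa = 20·(8/3) = 160/3 kN·m
Superposition: R_A = 52 kN, M_A = 352/3 kN·m

R_A = 52 kN, M_A = 352/3 kN·m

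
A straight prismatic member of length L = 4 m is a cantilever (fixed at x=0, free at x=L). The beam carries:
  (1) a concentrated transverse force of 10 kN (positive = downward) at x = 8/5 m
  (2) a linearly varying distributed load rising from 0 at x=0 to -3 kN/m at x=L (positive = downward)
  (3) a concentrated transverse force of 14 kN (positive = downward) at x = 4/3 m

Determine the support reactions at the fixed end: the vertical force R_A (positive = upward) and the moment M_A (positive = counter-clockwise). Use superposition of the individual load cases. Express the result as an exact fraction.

R_A = 18 kN, M_A = 56/3 kN·m

Load 1 — point force P=10 kN at a=8/5 m (b=L-a=12/5):
  R_A = P = 10 kN
  M_A = Pa = 10·(8/5) = 16 kN·m
Load 2 — triangular load w₀=-3 kN/m (0→w₀ over full span):
  R_A = w₀L/2 = (-3)·4/2 = -6 kN
  M_A = w₀L²/3 = (-3)·4²/3 = -16 kN·m
Load 3 — point force P=14 kN at a=4/3 m (b=L-a=8/3):
  R_A = P = 14 kN
  M_A = Pa = 14·(4/3) = 56/3 kN·m
Superposition: R_A = 18 kN, M_A = 56/3 kN·m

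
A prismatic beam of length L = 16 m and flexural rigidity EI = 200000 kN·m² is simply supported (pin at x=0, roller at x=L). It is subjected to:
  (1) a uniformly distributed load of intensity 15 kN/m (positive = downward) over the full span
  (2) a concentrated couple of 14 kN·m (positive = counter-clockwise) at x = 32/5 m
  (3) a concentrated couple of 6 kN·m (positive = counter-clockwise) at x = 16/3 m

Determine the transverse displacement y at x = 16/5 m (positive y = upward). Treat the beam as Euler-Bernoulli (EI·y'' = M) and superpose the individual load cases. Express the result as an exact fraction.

Load 1 — uniform load w=15 kN/m over full span:
  y_1 = -wx(L³-2Lx²+x³)/(24EI) = -15·(16/5)·(16³-2·16·(16/5)²+(16/5)³)/(24·200000) = -14848/390625 m
Load 2 — applied couple M₀=14 kN·m at a=32/5 m (b=L-a=48/5):
  y_2 = (M₀x³/(6L)+C₁x)/EI  [x≤a] with C₁=M₀(3b²-L²)/(6L)=224/75 = (14·(16/5)³/(6·16)+(224/75)·(16/5))/200000 = 28/390625 m
Load 3 — applied couple M₀=6 kN·m at a=16/3 m (b=L-a=32/3):
  y_3 = (M₀x³/(6L)+C₁x)/EI  [x≤a] with C₁=M₀(3b²-L²)/(6L)=16/3 = (6·(16/5)³/(6·16)+(16/3)·(16/5))/200000 = 112/1171875 m
Superposition: y = Σ y_i = -44348/1171875 m ≈ -0.037844 m

y(16/5) = -44348/1171875 m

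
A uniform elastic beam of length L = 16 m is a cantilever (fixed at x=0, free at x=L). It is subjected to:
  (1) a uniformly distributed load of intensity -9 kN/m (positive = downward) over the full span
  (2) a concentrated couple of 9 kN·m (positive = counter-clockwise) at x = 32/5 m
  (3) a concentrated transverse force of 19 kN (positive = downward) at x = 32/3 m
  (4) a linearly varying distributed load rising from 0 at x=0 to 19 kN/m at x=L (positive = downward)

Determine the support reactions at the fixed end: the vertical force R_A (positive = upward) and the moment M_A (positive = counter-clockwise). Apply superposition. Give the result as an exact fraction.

R_A = 27 kN, M_A = 663 kN·m

Load 1 — uniform load w=-9 kN/m over full span:
  R_A = wL = (-9)·16 = -144 kN
  M_A = wL²/2 = (-9)·16²/2 = -1152 kN·m
Load 2 — applied couple M₀=9 kN·m at a=32/5 m (b=L-a=48/5):
  R_A = 0 kN
  M_A = -M₀ = -9 kN·m
Load 3 — point force P=19 kN at a=32/3 m (b=L-a=16/3):
  R_A = P = 19 kN
  M_A = Pa = 19·(32/3) = 608/3 kN·m
Load 4 — triangular load w₀=19 kN/m (0→w₀ over full span):
  R_A = w₀L/2 = 19·16/2 = 152 kN
  M_A = w₀L²/3 = 19·16²/3 = 4864/3 kN·m
Superposition: R_A = 27 kN, M_A = 663 kN·m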